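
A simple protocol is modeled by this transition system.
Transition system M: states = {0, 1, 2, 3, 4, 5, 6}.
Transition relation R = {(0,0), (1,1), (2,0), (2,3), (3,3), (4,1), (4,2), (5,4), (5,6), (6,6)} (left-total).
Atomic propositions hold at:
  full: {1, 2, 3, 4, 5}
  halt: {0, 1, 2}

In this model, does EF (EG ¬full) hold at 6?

Yes

Sat(¬full) = {0, 6}
EG ¬full: greatest fixpoint, start Z0 = {0, 6}, keep only states in Sat with some successor in Z. Already a fixed point.
Sat(EG ¬full) = {0, 6}
EF (EG ¬full): least fixpoint, start Z0 = {0, 6}, add states with some successor in Z. Z1 = {0, 2, 5, 6}; Z2 = {0, 2, 4, 5, 6}; fixed.
Sat(EF (EG ¬full)) = {0, 2, 4, 5, 6}
6 ∈ Sat(EF (EG ¬full)) = {0, 2, 4, 5, 6}, so the formula holds at 6.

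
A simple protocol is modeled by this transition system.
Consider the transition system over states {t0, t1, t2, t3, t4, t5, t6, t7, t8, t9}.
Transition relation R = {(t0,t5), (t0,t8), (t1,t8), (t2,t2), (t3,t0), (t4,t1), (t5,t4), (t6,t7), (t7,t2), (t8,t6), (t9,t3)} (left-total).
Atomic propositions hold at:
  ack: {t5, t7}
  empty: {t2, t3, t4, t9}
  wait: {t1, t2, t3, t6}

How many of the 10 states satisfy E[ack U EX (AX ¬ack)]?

Sat(¬ack) = {t0, t1, t2, t3, t4, t6, t8, t9}
Sat(AX ¬ack) = {s : every successor in {t0, t1, t2, t3, t4, t6, t8, t9}} = {t1, t2, t3, t4, t5, t7, t8, t9}
Sat(EX (AX ¬ack)) = {s : some successor in {t1, t2, t3, t4, t5, t7, t8, t9}} = {t0, t1, t2, t4, t5, t6, t7, t9}
E[ack U EX (AX ¬ack)]: least fixpoint, start Z0 = Sat(EX (AX ¬ack)) = {t0, t1, t2, t4, t5, t6, t7, t9}, add states in Sat(ack) with some successor in Z. Already a fixed point.
Sat(E[ack U EX (AX ¬ack)]) = {t0, t1, t2, t4, t5, t6, t7, t9}
|Sat(E[ack U EX (AX ¬ack)])| = |{t0, t1, t2, t4, t5, t6, t7, t9}| = 8.

8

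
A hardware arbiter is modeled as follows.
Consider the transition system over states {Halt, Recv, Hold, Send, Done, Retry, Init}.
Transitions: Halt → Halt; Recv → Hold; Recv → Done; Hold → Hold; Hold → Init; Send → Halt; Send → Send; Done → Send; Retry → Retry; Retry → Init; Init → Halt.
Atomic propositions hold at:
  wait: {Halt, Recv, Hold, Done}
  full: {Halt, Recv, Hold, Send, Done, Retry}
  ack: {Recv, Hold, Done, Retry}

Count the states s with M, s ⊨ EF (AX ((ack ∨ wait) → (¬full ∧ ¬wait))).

2

Sat(ack ∨ wait) = {Halt, Recv, Hold, Done, Retry}
Sat(¬full) = {Init}
Sat(¬wait) = {Send, Retry, Init}
Sat(¬full ∧ ¬wait) = {Init}
Sat((ack ∨ wait) → (¬full ∧ ¬wait)) = {Send, Init}
Sat(AX ((ack ∨ wait) → (¬full ∧ ¬wait))) = {s : every successor in {Send, Init}} = {Done}
EF (AX ((ack ∨ wait) → (¬full ∧ ¬wait))): least fixpoint, start Z0 = {Done}, add states with some successor in Z. Z1 = {Recv, Done}; fixed.
Sat(EF (AX ((ack ∨ wait) → (¬full ∧ ¬wait)))) = {Recv, Done}
|Sat(EF (AX ((ack ∨ wait) → (¬full ∧ ¬wait))))| = |{Recv, Done}| = 2.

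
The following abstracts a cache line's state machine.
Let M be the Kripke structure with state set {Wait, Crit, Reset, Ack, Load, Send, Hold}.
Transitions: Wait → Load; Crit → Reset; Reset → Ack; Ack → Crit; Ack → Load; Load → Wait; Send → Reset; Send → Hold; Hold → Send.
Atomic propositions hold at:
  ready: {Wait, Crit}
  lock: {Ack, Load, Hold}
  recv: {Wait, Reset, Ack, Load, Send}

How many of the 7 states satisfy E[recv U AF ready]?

AF ready: least fixpoint, start Z0 = {Wait, Crit}, add states with every successor in Z. Z1 = {Wait, Crit, Load}; Z2 = {Wait, Crit, Ack, Load}; Z3 = {Wait, Crit, Reset, Ack, Load}; fixed.
Sat(AF ready) = {Wait, Crit, Reset, Ack, Load}
E[recv U AF ready]: least fixpoint, start Z0 = Sat(AF ready) = {Wait, Crit, Reset, Ack, Load}, add states in Sat(recv) with some successor in Z. Z1 = {Wait, Crit, Reset, Ack, Load, Send}; fixed.
Sat(E[recv U AF ready]) = {Wait, Crit, Reset, Ack, Load, Send}
|Sat(E[recv U AF ready])| = |{Wait, Crit, Reset, Ack, Load, Send}| = 6.

6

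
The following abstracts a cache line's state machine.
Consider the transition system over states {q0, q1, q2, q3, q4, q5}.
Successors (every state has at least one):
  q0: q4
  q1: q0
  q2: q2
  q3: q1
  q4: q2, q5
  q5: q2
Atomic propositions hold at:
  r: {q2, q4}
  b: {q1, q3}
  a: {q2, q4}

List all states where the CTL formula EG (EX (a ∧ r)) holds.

{q0, q2, q4, q5}

Sat(a ∧ r) = {q2, q4}
Sat(EX (a ∧ r)) = {s : some successor in {q2, q4}} = {q0, q2, q4, q5}
EG (EX (a ∧ r)): greatest fixpoint, start Z0 = {q0, q2, q4, q5}, keep only states in Sat with some successor in Z. Already a fixed point.
Sat(EG (EX (a ∧ r))) = {q0, q2, q4, q5}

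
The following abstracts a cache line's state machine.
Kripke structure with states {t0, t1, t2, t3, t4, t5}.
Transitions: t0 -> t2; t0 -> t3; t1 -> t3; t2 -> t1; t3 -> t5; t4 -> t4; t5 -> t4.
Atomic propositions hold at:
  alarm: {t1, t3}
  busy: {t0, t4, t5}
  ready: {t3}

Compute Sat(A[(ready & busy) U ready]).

{t3}

Sat(ready & busy) = ∅
A[(ready & busy) U ready]: least fixpoint, start Z0 = Sat(ready) = {t3}, add states in Sat(ready & busy) with every successor in Z. Already a fixed point.
Sat(A[(ready & busy) U ready]) = {t3}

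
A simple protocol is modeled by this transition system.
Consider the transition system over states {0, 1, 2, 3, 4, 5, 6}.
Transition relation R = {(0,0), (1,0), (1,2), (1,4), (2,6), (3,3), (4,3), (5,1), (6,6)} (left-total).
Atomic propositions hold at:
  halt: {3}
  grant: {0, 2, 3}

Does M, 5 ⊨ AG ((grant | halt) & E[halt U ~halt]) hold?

No

Sat(grant | halt) = {0, 2, 3}
Sat(~halt) = {0, 1, 2, 4, 5, 6}
E[halt U ~halt]: least fixpoint, start Z0 = Sat(~halt) = {0, 1, 2, 4, 5, 6}, add states in Sat(halt) with some successor in Z. Already a fixed point.
Sat(E[halt U ~halt]) = {0, 1, 2, 4, 5, 6}
Sat((grant | halt) & E[halt U ~halt]) = {0, 2}
AG ((grant | halt) & E[halt U ~halt]): greatest fixpoint, start Z0 = {0, 2}, keep only states in Sat with every successor in Z. Z1 = {0}; fixed.
Sat(AG ((grant | halt) & E[halt U ~halt])) = {0}
5 ∉ Sat(AG ((grant | halt) & E[halt U ~halt])) = {0}, so the formula does not hold at 5.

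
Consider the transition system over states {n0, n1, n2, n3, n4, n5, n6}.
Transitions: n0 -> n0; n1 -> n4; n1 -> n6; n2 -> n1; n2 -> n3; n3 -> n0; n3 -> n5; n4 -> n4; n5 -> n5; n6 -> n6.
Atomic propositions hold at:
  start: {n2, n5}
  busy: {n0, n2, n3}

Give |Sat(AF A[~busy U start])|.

2

Sat(~busy) = {n1, n4, n5, n6}
A[~busy U start]: least fixpoint, start Z0 = Sat(start) = {n2, n5}, add states in Sat(~busy) with every successor in Z. Already a fixed point.
Sat(A[~busy U start]) = {n2, n5}
AF A[~busy U start]: least fixpoint, start Z0 = {n2, n5}, add states with every successor in Z. Already a fixed point.
Sat(AF A[~busy U start]) = {n2, n5}
|Sat(AF A[~busy U start])| = |{n2, n5}| = 2.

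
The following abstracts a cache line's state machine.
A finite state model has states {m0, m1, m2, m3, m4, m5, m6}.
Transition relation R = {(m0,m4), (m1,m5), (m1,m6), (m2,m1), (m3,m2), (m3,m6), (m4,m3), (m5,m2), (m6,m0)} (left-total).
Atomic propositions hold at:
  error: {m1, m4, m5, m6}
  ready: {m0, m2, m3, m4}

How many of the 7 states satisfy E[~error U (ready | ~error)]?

Sat(~error) = {m0, m2, m3}
Sat(ready | ~error) = {m0, m2, m3, m4}
E[~error U (ready | ~error)]: least fixpoint, start Z0 = Sat((ready | ~error)) = {m0, m2, m3, m4}, add states in Sat(~error) with some successor in Z. Already a fixed point.
Sat(E[~error U (ready | ~error)]) = {m0, m2, m3, m4}
|Sat(E[~error U (ready | ~error)])| = |{m0, m2, m3, m4}| = 4.

4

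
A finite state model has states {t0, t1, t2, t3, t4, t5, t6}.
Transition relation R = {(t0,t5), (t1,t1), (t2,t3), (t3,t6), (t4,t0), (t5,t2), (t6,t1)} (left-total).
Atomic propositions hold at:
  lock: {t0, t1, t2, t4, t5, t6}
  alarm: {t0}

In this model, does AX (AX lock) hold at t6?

Yes

Sat(AX lock) = {s : every successor in {t0, t1, t2, t4, t5, t6}} = {t0, t1, t3, t4, t5, t6}
Sat(AX (AX lock)) = {s : every successor in {t0, t1, t3, t4, t5, t6}} = {t0, t1, t2, t3, t4, t6}
t6 ∈ Sat(AX (AX lock)) = {t0, t1, t2, t3, t4, t6}, so the formula holds at t6.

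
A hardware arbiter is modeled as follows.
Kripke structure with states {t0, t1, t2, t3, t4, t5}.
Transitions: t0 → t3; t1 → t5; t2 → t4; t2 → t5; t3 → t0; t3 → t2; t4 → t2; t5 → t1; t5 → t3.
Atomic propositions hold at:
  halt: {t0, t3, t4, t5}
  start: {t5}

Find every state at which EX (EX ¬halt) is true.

{t0, t1, t2, t5}

Sat(¬halt) = {t1, t2}
Sat(EX ¬halt) = {s : some successor in {t1, t2}} = {t3, t4, t5}
Sat(EX (EX ¬halt)) = {s : some successor in {t3, t4, t5}} = {t0, t1, t2, t5}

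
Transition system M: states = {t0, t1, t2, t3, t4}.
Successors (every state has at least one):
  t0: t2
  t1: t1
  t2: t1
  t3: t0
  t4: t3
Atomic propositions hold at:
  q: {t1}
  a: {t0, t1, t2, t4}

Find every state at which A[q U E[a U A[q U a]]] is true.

{t0, t1, t2, t4}

A[q U a]: least fixpoint, start Z0 = Sat(a) = {t0, t1, t2, t4}, add states in Sat(q) with every successor in Z. Already a fixed point.
Sat(A[q U a]) = {t0, t1, t2, t4}
E[a U A[q U a]]: least fixpoint, start Z0 = Sat(A[q U a]) = {t0, t1, t2, t4}, add states in Sat(a) with some successor in Z. Already a fixed point.
Sat(E[a U A[q U a]]) = {t0, t1, t2, t4}
A[q U E[a U A[q U a]]]: least fixpoint, start Z0 = Sat(E[a U A[q U a]]) = {t0, t1, t2, t4}, add states in Sat(q) with every successor in Z. Already a fixed point.
Sat(A[q U E[a U A[q U a]]]) = {t0, t1, t2, t4}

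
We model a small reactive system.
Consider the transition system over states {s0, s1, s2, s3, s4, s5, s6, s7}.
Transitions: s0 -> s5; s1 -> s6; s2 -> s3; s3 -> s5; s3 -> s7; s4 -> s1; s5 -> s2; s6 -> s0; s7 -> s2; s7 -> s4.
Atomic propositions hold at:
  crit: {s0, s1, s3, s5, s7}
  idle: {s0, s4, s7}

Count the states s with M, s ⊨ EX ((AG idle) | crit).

5

AG idle: greatest fixpoint, start Z0 = {s0, s4, s7}, keep only states in Sat with every successor in Z. Z1 = ∅; fixed.
Sat(AG idle) = ∅
Sat((AG idle) | crit) = {s0, s1, s3, s5, s7}
Sat(EX ((AG idle) | crit)) = {s : some successor in {s0, s1, s3, s5, s7}} = {s0, s2, s3, s4, s6}
|Sat(EX ((AG idle) | crit))| = |{s0, s2, s3, s4, s6}| = 5.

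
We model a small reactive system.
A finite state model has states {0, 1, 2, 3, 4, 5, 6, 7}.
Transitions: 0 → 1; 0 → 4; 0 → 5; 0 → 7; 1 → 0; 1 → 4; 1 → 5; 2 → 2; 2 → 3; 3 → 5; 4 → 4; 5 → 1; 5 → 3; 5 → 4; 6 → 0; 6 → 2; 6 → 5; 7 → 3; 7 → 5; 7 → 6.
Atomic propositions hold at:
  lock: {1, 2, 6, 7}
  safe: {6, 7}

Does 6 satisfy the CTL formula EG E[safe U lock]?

Yes

E[safe U lock]: least fixpoint, start Z0 = Sat(lock) = {1, 2, 6, 7}, add states in Sat(safe) with some successor in Z. Already a fixed point.
Sat(E[safe U lock]) = {1, 2, 6, 7}
EG E[safe U lock]: greatest fixpoint, start Z0 = {1, 2, 6, 7}, keep only states in Sat with some successor in Z. Z1 = {2, 6, 7}; fixed.
Sat(EG E[safe U lock]) = {2, 6, 7}
6 ∈ Sat(EG E[safe U lock]) = {2, 6, 7}, so the formula holds at 6.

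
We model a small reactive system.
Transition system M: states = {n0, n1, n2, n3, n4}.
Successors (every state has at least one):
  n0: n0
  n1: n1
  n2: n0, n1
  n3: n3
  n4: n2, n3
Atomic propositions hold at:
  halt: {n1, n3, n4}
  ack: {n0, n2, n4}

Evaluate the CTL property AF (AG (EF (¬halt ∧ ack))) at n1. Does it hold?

No

Sat(¬halt) = {n0, n2}
Sat(¬halt ∧ ack) = {n0, n2}
EF (¬halt ∧ ack): least fixpoint, start Z0 = {n0, n2}, add states with some successor in Z. Z1 = {n0, n2, n4}; fixed.
Sat(EF (¬halt ∧ ack)) = {n0, n2, n4}
AG (EF (¬halt ∧ ack)): greatest fixpoint, start Z0 = {n0, n2, n4}, keep only states in Sat with every successor in Z. Z1 = {n0}; fixed.
Sat(AG (EF (¬halt ∧ ack))) = {n0}
AF (AG (EF (¬halt ∧ ack))): least fixpoint, start Z0 = {n0}, add states with every successor in Z. Already a fixed point.
Sat(AF (AG (EF (¬halt ∧ ack)))) = {n0}
n1 ∉ Sat(AF (AG (EF (¬halt ∧ ack)))) = {n0}, so the formula does not hold at n1.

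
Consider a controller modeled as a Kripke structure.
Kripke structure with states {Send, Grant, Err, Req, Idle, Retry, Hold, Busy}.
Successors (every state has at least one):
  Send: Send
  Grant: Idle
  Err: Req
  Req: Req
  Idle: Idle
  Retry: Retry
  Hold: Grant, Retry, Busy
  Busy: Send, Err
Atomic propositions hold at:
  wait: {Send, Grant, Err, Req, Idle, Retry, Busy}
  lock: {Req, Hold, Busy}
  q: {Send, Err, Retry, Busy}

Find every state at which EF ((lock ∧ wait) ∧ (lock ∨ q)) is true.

{Err, Req, Hold, Busy}

Sat(lock ∧ wait) = {Req, Busy}
Sat(lock ∨ q) = {Send, Err, Req, Retry, Hold, Busy}
Sat((lock ∧ wait) ∧ (lock ∨ q)) = {Req, Busy}
EF ((lock ∧ wait) ∧ (lock ∨ q)): least fixpoint, start Z0 = {Req, Busy}, add states with some successor in Z. Z1 = {Err, Req, Hold, Busy}; fixed.
Sat(EF ((lock ∧ wait) ∧ (lock ∨ q))) = {Err, Req, Hold, Busy}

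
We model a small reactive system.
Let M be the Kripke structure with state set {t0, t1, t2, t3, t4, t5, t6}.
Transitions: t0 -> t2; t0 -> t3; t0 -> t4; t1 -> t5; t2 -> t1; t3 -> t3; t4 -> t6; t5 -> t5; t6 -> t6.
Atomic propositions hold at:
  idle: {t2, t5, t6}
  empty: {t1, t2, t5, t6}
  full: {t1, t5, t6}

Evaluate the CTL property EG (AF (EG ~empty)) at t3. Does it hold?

Yes

Sat(~empty) = {t0, t3, t4}
EG ~empty: greatest fixpoint, start Z0 = {t0, t3, t4}, keep only states in Sat with some successor in Z. Z1 = {t0, t3}; fixed.
Sat(EG ~empty) = {t0, t3}
AF (EG ~empty): least fixpoint, start Z0 = {t0, t3}, add states with every successor in Z. Already a fixed point.
Sat(AF (EG ~empty)) = {t0, t3}
EG (AF (EG ~empty)): greatest fixpoint, start Z0 = {t0, t3}, keep only states in Sat with some successor in Z. Already a fixed point.
Sat(EG (AF (EG ~empty))) = {t0, t3}
t3 ∈ Sat(EG (AF (EG ~empty))) = {t0, t3}, so the formula holds at t3.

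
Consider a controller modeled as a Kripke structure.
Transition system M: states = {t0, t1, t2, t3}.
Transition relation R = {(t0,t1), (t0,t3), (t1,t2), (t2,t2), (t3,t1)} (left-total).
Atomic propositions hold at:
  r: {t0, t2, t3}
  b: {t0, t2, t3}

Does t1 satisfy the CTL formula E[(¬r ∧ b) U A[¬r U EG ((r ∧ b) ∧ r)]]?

Yes

Sat(¬r) = {t1}
Sat(¬r ∧ b) = ∅
Sat(r ∧ b) = {t0, t2, t3}
Sat((r ∧ b) ∧ r) = {t0, t2, t3}
EG ((r ∧ b) ∧ r): greatest fixpoint, start Z0 = {t0, t2, t3}, keep only states in Sat with some successor in Z. Z1 = {t0, t2}; Z2 = {t2}; fixed.
Sat(EG ((r ∧ b) ∧ r)) = {t2}
A[¬r U EG ((r ∧ b) ∧ r)]: least fixpoint, start Z0 = Sat(EG ((r ∧ b) ∧ r)) = {t2}, add states in Sat(¬r) with every successor in Z. Z1 = {t1, t2}; fixed.
Sat(A[¬r U EG ((r ∧ b) ∧ r)]) = {t1, t2}
E[(¬r ∧ b) U A[¬r U EG ((r ∧ b) ∧ r)]]: least fixpoint, start Z0 = Sat(A[¬r U EG ((r ∧ b) ∧ r)]) = {t1, t2}, add states in Sat(¬r ∧ b) with some successor in Z. Already a fixed point.
Sat(E[(¬r ∧ b) U A[¬r U EG ((r ∧ b) ∧ r)]]) = {t1, t2}
t1 ∈ Sat(E[(¬r ∧ b) U A[¬r U EG ((r ∧ b) ∧ r)]]) = {t1, t2}, so the formula holds at t1.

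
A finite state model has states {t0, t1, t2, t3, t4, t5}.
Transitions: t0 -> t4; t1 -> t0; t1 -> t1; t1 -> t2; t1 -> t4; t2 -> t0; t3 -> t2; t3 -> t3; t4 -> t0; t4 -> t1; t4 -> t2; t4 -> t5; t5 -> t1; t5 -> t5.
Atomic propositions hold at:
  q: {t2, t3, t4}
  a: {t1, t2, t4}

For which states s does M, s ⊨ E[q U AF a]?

AF a: least fixpoint, start Z0 = {t1, t2, t4}, add states with every successor in Z. Z1 = {t0, t1, t2, t4}; fixed.
Sat(AF a) = {t0, t1, t2, t4}
E[q U AF a]: least fixpoint, start Z0 = Sat(AF a) = {t0, t1, t2, t4}, add states in Sat(q) with some successor in Z. Z1 = {t0, t1, t2, t3, t4}; fixed.
Sat(E[q U AF a]) = {t0, t1, t2, t3, t4}

{t0, t1, t2, t3, t4}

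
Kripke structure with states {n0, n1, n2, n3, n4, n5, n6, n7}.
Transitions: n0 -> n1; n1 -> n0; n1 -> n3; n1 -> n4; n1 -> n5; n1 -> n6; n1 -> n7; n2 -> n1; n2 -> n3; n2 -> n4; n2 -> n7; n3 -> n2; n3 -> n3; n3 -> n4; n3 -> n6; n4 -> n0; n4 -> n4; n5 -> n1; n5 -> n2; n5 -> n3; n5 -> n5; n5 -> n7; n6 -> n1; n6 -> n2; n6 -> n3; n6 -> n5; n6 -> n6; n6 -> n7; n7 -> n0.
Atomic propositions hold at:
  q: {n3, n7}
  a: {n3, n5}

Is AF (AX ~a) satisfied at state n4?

Yes

Sat(~a) = {n0, n1, n2, n4, n6, n7}
Sat(AX ~a) = {s : every successor in {n0, n1, n2, n4, n6, n7}} = {n0, n4, n7}
AF (AX ~a): least fixpoint, start Z0 = {n0, n4, n7}, add states with every successor in Z. Already a fixed point.
Sat(AF (AX ~a)) = {n0, n4, n7}
n4 ∈ Sat(AF (AX ~a)) = {n0, n4, n7}, so the formula holds at n4.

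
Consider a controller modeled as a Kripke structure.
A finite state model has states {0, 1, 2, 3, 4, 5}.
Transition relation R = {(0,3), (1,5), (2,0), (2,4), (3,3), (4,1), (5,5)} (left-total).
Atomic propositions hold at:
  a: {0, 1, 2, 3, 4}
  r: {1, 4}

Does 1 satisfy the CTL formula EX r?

No

Sat(EX r) = {s : some successor in {1, 4}} = {2, 4}
1 ∉ Sat(EX r) = {2, 4}, so the formula does not hold at 1.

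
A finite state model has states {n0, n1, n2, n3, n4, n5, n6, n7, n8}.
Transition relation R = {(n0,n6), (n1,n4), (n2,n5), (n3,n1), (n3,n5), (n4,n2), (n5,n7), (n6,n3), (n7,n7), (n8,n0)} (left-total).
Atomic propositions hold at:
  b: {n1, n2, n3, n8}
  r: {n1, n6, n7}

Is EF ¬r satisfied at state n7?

No

Sat(¬r) = {n0, n2, n3, n4, n5, n8}
EF ¬r: least fixpoint, start Z0 = {n0, n2, n3, n4, n5, n8}, add states with some successor in Z. Z1 = {n0, n1, n2, n3, n4, n5, n6, n8}; fixed.
Sat(EF ¬r) = {n0, n1, n2, n3, n4, n5, n6, n8}
n7 ∉ Sat(EF ¬r) = {n0, n1, n2, n3, n4, n5, n6, n8}, so the formula does not hold at n7.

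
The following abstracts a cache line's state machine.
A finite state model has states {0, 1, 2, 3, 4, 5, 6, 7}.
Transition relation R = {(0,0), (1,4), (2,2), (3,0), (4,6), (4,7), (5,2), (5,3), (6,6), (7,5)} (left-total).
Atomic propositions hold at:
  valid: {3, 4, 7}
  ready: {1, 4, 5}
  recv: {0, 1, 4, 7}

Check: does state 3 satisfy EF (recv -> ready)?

Sat(recv -> ready) = {1, 2, 3, 4, 5, 6}
EF (recv -> ready): least fixpoint, start Z0 = {1, 2, 3, 4, 5, 6}, add states with some successor in Z. Z1 = {1, 2, 3, 4, 5, 6, 7}; fixed.
Sat(EF (recv -> ready)) = {1, 2, 3, 4, 5, 6, 7}
3 ∈ Sat(EF (recv -> ready)) = {1, 2, 3, 4, 5, 6, 7}, so the formula holds at 3.

Yes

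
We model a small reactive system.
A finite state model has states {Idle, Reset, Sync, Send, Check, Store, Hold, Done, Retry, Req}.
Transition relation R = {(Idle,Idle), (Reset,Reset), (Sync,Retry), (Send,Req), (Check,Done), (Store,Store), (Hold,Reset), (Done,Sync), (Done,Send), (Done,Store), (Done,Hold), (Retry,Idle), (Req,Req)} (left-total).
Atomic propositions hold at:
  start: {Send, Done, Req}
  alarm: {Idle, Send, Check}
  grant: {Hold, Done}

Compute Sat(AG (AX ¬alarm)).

{Reset, Send, Store, Hold, Req}

Sat(¬alarm) = {Reset, Sync, Store, Hold, Done, Retry, Req}
Sat(AX ¬alarm) = {s : every successor in {Reset, Sync, Store, Hold, Done, Retry, Req}} = {Reset, Sync, Send, Check, Store, Hold, Req}
AG (AX ¬alarm): greatest fixpoint, start Z0 = {Reset, Sync, Send, Check, Store, Hold, Req}, keep only states in Sat with every successor in Z. Z1 = {Reset, Send, Store, Hold, Req}; fixed.
Sat(AG (AX ¬alarm)) = {Reset, Send, Store, Hold, Req}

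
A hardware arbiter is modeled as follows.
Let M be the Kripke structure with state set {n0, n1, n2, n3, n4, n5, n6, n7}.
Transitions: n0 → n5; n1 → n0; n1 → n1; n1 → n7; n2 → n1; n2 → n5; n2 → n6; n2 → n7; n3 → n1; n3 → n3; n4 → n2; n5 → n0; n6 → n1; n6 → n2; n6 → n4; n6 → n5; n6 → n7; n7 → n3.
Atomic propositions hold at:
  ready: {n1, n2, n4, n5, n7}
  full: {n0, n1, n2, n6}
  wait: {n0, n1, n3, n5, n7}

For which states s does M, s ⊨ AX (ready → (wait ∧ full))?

{n3, n5, n7}

Sat(wait ∧ full) = {n0, n1}
Sat(ready → (wait ∧ full)) = {n0, n1, n3, n6}
Sat(AX (ready → (wait ∧ full))) = {s : every successor in {n0, n1, n3, n6}} = {n3, n5, n7}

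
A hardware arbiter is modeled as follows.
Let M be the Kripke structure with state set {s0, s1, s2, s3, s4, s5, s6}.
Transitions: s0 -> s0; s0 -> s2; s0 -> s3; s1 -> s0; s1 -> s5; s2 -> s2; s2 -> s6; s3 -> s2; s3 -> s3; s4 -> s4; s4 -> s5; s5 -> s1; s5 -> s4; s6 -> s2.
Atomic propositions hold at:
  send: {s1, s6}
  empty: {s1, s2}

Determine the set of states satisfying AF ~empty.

Sat(~empty) = {s0, s3, s4, s5, s6}
AF ~empty: least fixpoint, start Z0 = {s0, s3, s4, s5, s6}, add states with every successor in Z. Z1 = {s0, s1, s3, s4, s5, s6}; fixed.
Sat(AF ~empty) = {s0, s1, s3, s4, s5, s6}

{s0, s1, s3, s4, s5, s6}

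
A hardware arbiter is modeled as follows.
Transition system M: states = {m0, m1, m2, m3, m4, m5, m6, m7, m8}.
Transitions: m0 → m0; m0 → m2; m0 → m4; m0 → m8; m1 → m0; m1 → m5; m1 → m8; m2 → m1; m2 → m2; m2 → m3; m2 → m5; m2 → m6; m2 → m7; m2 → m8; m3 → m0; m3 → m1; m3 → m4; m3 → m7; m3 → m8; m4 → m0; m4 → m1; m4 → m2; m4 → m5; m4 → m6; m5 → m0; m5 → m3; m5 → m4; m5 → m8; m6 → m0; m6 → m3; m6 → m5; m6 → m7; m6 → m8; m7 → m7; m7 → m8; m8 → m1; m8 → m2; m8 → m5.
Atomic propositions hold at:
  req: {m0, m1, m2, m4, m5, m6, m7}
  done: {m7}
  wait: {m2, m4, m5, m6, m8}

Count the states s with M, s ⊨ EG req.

7

EG req: greatest fixpoint, start Z0 = {m0, m1, m2, m4, m5, m6, m7}, keep only states in Sat with some successor in Z. Already a fixed point.
Sat(EG req) = {m0, m1, m2, m4, m5, m6, m7}
|Sat(EG req)| = |{m0, m1, m2, m4, m5, m6, m7}| = 7.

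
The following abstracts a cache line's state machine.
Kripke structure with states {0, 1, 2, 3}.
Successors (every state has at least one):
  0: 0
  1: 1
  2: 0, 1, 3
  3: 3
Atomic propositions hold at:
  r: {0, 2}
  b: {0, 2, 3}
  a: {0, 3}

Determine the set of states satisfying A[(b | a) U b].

{0, 2, 3}

Sat(b | a) = {0, 2, 3}
A[(b | a) U b]: least fixpoint, start Z0 = Sat(b) = {0, 2, 3}, add states in Sat(b | a) with every successor in Z. Already a fixed point.
Sat(A[(b | a) U b]) = {0, 2, 3}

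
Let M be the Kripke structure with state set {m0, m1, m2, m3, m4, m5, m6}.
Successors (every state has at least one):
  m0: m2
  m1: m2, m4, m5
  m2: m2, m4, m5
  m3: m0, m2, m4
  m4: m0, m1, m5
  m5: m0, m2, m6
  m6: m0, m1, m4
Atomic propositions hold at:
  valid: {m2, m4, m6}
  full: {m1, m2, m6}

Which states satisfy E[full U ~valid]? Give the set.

{m0, m1, m2, m3, m5, m6}

Sat(~valid) = {m0, m1, m3, m5}
E[full U ~valid]: least fixpoint, start Z0 = Sat(~valid) = {m0, m1, m3, m5}, add states in Sat(full) with some successor in Z. Z1 = {m0, m1, m2, m3, m5, m6}; fixed.
Sat(E[full U ~valid]) = {m0, m1, m2, m3, m5, m6}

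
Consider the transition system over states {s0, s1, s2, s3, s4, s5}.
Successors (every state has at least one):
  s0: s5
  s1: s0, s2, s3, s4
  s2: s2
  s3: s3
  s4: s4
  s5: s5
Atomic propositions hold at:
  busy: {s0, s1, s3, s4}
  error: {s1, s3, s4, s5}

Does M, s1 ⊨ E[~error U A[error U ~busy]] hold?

No

Sat(~error) = {s0, s2}
Sat(~busy) = {s2, s5}
A[error U ~busy]: least fixpoint, start Z0 = Sat(~busy) = {s2, s5}, add states in Sat(error) with every successor in Z. Already a fixed point.
Sat(A[error U ~busy]) = {s2, s5}
E[~error U A[error U ~busy]]: least fixpoint, start Z0 = Sat(A[error U ~busy]) = {s2, s5}, add states in Sat(~error) with some successor in Z. Z1 = {s0, s2, s5}; fixed.
Sat(E[~error U A[error U ~busy]]) = {s0, s2, s5}
s1 ∉ Sat(E[~error U A[error U ~busy]]) = {s0, s2, s5}, so the formula does not hold at s1.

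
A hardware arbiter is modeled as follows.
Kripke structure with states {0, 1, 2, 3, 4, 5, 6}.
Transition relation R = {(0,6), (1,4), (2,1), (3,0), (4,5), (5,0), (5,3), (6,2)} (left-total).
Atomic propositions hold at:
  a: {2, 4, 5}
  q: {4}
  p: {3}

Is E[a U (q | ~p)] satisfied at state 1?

Sat(~p) = {0, 1, 2, 4, 5, 6}
Sat(q | ~p) = {0, 1, 2, 4, 5, 6}
E[a U (q | ~p)]: least fixpoint, start Z0 = Sat((q | ~p)) = {0, 1, 2, 4, 5, 6}, add states in Sat(a) with some successor in Z. Already a fixed point.
Sat(E[a U (q | ~p)]) = {0, 1, 2, 4, 5, 6}
1 ∈ Sat(E[a U (q | ~p)]) = {0, 1, 2, 4, 5, 6}, so the formula holds at 1.

Yes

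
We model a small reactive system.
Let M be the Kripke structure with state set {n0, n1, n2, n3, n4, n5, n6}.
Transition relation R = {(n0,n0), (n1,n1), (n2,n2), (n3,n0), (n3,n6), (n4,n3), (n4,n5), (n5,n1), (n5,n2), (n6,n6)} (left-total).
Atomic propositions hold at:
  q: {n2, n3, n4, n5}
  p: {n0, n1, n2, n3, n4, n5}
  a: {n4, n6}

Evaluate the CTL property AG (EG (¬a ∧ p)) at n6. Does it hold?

No

Sat(¬a) = {n0, n1, n2, n3, n5}
Sat(¬a ∧ p) = {n0, n1, n2, n3, n5}
EG (¬a ∧ p): greatest fixpoint, start Z0 = {n0, n1, n2, n3, n5}, keep only states in Sat with some successor in Z. Already a fixed point.
Sat(EG (¬a ∧ p)) = {n0, n1, n2, n3, n5}
AG (EG (¬a ∧ p)): greatest fixpoint, start Z0 = {n0, n1, n2, n3, n5}, keep only states in Sat with every successor in Z. Z1 = {n0, n1, n2, n5}; fixed.
Sat(AG (EG (¬a ∧ p))) = {n0, n1, n2, n5}
n6 ∉ Sat(AG (EG (¬a ∧ p))) = {n0, n1, n2, n5}, so the formula does not hold at n6.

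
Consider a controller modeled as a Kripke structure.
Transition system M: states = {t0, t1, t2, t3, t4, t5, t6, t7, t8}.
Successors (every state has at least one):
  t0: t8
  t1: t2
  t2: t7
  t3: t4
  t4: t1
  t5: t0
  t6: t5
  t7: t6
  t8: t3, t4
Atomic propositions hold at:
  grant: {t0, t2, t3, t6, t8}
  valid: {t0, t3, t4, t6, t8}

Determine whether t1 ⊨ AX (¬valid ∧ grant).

Yes

Sat(¬valid) = {t1, t2, t5, t7}
Sat(¬valid ∧ grant) = {t2}
Sat(AX (¬valid ∧ grant)) = {s : every successor in {t2}} = {t1}
t1 ∈ Sat(AX (¬valid ∧ grant)) = {t1}, so the formula holds at t1.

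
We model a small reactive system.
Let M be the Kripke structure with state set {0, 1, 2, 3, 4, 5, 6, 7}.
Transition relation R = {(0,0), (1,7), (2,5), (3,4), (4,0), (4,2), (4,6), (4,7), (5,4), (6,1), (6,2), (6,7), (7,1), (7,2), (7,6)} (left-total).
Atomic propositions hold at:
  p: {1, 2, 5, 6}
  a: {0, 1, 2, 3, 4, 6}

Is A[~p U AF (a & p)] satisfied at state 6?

Yes

Sat(~p) = {0, 3, 4, 7}
Sat(a & p) = {1, 2, 6}
AF (a & p): least fixpoint, start Z0 = {1, 2, 6}, add states with every successor in Z. Z1 = {1, 2, 6, 7}; fixed.
Sat(AF (a & p)) = {1, 2, 6, 7}
A[~p U AF (a & p)]: least fixpoint, start Z0 = Sat(AF (a & p)) = {1, 2, 6, 7}, add states in Sat(~p) with every successor in Z. Already a fixed point.
Sat(A[~p U AF (a & p)]) = {1, 2, 6, 7}
6 ∈ Sat(A[~p U AF (a & p)]) = {1, 2, 6, 7}, so the formula holds at 6.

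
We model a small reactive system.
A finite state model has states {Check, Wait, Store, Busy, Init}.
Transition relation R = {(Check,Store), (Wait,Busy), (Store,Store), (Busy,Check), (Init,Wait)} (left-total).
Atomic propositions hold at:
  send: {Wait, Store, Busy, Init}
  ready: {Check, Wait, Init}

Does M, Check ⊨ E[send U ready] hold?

Yes

E[send U ready]: least fixpoint, start Z0 = Sat(ready) = {Check, Wait, Init}, add states in Sat(send) with some successor in Z. Z1 = {Check, Wait, Busy, Init}; fixed.
Sat(E[send U ready]) = {Check, Wait, Busy, Init}
Check ∈ Sat(E[send U ready]) = {Check, Wait, Busy, Init}, so the formula holds at Check.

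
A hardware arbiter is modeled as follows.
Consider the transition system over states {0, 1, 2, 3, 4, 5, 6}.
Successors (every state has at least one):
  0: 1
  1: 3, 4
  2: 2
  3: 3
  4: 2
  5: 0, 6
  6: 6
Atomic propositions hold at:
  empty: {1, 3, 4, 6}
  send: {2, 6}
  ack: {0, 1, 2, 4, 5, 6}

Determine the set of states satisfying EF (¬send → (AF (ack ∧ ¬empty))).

Sat(¬send) = {0, 1, 3, 4, 5}
Sat(¬empty) = {0, 2, 5}
Sat(ack ∧ ¬empty) = {0, 2, 5}
AF (ack ∧ ¬empty): least fixpoint, start Z0 = {0, 2, 5}, add states with every successor in Z. Z1 = {0, 2, 4, 5}; fixed.
Sat(AF (ack ∧ ¬empty)) = {0, 2, 4, 5}
Sat(¬send → (AF (ack ∧ ¬empty))) = {0, 2, 4, 5, 6}
EF (¬send → (AF (ack ∧ ¬empty))): least fixpoint, start Z0 = {0, 2, 4, 5, 6}, add states with some successor in Z. Z1 = {0, 1, 2, 4, 5, 6}; fixed.
Sat(EF (¬send → (AF (ack ∧ ¬empty)))) = {0, 1, 2, 4, 5, 6}

{0, 1, 2, 4, 5, 6}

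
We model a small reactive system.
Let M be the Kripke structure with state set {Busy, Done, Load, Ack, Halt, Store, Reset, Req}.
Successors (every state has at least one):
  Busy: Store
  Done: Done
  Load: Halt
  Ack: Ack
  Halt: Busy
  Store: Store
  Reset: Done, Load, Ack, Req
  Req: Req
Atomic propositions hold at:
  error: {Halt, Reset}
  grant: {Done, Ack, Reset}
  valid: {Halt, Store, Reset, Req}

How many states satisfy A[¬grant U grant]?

Sat(¬grant) = {Busy, Load, Halt, Store, Req}
A[¬grant U grant]: least fixpoint, start Z0 = Sat(grant) = {Done, Ack, Reset}, add states in Sat(¬grant) with every successor in Z. Already a fixed point.
Sat(A[¬grant U grant]) = {Done, Ack, Reset}
|Sat(A[¬grant U grant])| = |{Done, Ack, Reset}| = 3.

3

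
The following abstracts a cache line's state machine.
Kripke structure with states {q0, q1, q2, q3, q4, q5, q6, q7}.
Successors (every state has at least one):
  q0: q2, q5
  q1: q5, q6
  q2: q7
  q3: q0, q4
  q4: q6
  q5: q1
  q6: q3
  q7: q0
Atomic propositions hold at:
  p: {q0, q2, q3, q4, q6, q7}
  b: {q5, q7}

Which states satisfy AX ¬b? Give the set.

Sat(¬b) = {q0, q1, q2, q3, q4, q6}
Sat(AX ¬b) = {s : every successor in {q0, q1, q2, q3, q4, q6}} = {q3, q4, q5, q6, q7}

{q3, q4, q5, q6, q7}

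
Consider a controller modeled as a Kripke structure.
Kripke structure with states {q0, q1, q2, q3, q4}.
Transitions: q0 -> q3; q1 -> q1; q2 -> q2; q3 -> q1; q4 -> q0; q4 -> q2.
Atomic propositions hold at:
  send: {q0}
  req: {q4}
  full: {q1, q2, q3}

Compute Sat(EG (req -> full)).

Sat(req -> full) = {q0, q1, q2, q3}
EG (req -> full): greatest fixpoint, start Z0 = {q0, q1, q2, q3}, keep only states in Sat with some successor in Z. Already a fixed point.
Sat(EG (req -> full)) = {q0, q1, q2, q3}

{q0, q1, q2, q3}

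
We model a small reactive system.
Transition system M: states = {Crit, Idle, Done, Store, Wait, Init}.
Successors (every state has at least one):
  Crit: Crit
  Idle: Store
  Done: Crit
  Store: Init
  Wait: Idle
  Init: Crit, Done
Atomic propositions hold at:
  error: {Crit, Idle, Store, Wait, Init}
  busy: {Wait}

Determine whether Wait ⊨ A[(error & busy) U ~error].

No

Sat(error & busy) = {Wait}
Sat(~error) = {Done}
A[(error & busy) U ~error]: least fixpoint, start Z0 = Sat(~error) = {Done}, add states in Sat(error & busy) with every successor in Z. Already a fixed point.
Sat(A[(error & busy) U ~error]) = {Done}
Wait ∉ Sat(A[(error & busy) U ~error]) = {Done}, so the formula does not hold at Wait.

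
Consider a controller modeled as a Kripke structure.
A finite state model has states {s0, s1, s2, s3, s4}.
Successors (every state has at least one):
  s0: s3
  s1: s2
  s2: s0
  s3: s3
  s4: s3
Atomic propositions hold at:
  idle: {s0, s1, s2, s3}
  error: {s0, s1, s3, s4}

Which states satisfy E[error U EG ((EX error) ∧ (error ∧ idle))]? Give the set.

{s0, s3, s4}

Sat(EX error) = {s : some successor in {s0, s1, s3, s4}} = {s0, s2, s3, s4}
Sat(error ∧ idle) = {s0, s1, s3}
Sat((EX error) ∧ (error ∧ idle)) = {s0, s3}
EG ((EX error) ∧ (error ∧ idle)): greatest fixpoint, start Z0 = {s0, s3}, keep only states in Sat with some successor in Z. Already a fixed point.
Sat(EG ((EX error) ∧ (error ∧ idle))) = {s0, s3}
E[error U EG ((EX error) ∧ (error ∧ idle))]: least fixpoint, start Z0 = Sat(EG ((EX error) ∧ (error ∧ idle))) = {s0, s3}, add states in Sat(error) with some successor in Z. Z1 = {s0, s3, s4}; fixed.
Sat(E[error U EG ((EX error) ∧ (error ∧ idle))]) = {s0, s3, s4}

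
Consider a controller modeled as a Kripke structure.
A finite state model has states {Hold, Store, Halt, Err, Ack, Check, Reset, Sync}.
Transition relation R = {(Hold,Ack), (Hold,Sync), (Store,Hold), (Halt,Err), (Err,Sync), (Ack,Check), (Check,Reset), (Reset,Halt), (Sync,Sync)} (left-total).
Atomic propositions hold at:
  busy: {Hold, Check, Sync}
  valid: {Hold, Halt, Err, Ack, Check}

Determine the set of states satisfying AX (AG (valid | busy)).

Sat(valid | busy) = {Hold, Halt, Err, Ack, Check, Sync}
AG (valid | busy): greatest fixpoint, start Z0 = {Hold, Halt, Err, Ack, Check, Sync}, keep only states in Sat with every successor in Z. Z1 = {Hold, Halt, Err, Ack, Sync}; Z2 = {Hold, Halt, Err, Sync}; Z3 = {Halt, Err, Sync}; fixed.
Sat(AG (valid | busy)) = {Halt, Err, Sync}
Sat(AX (AG (valid | busy))) = {s : every successor in {Halt, Err, Sync}} = {Halt, Err, Reset, Sync}

{Halt, Err, Reset, Sync}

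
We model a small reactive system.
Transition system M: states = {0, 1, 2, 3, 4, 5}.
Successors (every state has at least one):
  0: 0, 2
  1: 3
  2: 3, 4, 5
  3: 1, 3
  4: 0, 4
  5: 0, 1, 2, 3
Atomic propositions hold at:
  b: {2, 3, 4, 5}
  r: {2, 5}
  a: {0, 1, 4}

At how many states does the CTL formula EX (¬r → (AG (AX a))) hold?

3

Sat(¬r) = {0, 1, 3, 4}
Sat(AX a) = {s : every successor in {0, 1, 4}} = {4}
AG (AX a): greatest fixpoint, start Z0 = {4}, keep only states in Sat with every successor in Z. Z1 = ∅; fixed.
Sat(AG (AX a)) = ∅
Sat(¬r → (AG (AX a))) = {2, 5}
Sat(EX (¬r → (AG (AX a)))) = {s : some successor in {2, 5}} = {0, 2, 5}
|Sat(EX (¬r → (AG (AX a))))| = |{0, 2, 5}| = 3.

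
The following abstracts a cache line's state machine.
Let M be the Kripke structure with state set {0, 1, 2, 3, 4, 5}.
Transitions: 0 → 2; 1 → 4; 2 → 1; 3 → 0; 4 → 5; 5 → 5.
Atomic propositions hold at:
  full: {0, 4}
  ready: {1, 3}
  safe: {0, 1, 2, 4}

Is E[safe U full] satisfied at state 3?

E[safe U full]: least fixpoint, start Z0 = Sat(full) = {0, 4}, add states in Sat(safe) with some successor in Z. Z1 = {0, 1, 4}; Z2 = {0, 1, 2, 4}; fixed.
Sat(E[safe U full]) = {0, 1, 2, 4}
3 ∉ Sat(E[safe U full]) = {0, 1, 2, 4}, so the formula does not hold at 3.

No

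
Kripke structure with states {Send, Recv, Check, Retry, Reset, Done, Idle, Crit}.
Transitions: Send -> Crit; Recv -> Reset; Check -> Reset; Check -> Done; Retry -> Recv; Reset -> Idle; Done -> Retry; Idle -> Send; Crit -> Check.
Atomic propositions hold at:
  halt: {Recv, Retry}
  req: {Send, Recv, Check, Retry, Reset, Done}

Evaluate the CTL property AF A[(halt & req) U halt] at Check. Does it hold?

No

Sat(halt & req) = {Recv, Retry}
A[(halt & req) U halt]: least fixpoint, start Z0 = Sat(halt) = {Recv, Retry}, add states in Sat(halt & req) with every successor in Z. Already a fixed point.
Sat(A[(halt & req) U halt]) = {Recv, Retry}
AF A[(halt & req) U halt]: least fixpoint, start Z0 = {Recv, Retry}, add states with every successor in Z. Z1 = {Recv, Retry, Done}; fixed.
Sat(AF A[(halt & req) U halt]) = {Recv, Retry, Done}
Check ∉ Sat(AF A[(halt & req) U halt]) = {Recv, Retry, Done}, so the formula does not hold at Check.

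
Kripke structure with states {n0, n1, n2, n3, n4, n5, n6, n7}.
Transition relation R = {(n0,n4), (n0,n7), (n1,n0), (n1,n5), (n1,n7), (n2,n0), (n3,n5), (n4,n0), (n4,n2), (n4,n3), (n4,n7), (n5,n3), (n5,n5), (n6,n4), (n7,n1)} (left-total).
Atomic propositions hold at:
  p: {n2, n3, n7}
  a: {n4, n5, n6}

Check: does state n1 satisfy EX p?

Sat(EX p) = {s : some successor in {n2, n3, n7}} = {n0, n1, n4, n5}
n1 ∈ Sat(EX p) = {n0, n1, n4, n5}, so the formula holds at n1.

Yes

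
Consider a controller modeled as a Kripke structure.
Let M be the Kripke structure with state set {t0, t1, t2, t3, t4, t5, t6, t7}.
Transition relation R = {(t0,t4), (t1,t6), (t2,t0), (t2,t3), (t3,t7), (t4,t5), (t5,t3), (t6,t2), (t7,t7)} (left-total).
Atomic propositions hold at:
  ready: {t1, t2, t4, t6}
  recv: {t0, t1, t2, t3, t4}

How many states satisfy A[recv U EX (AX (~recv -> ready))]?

5

Sat(~recv) = {t5, t6, t7}
Sat(~recv -> ready) = {t0, t1, t2, t3, t4, t6}
Sat(AX (~recv -> ready)) = {s : every successor in {t0, t1, t2, t3, t4, t6}} = {t0, t1, t2, t5, t6}
Sat(EX (AX (~recv -> ready))) = {s : some successor in {t0, t1, t2, t5, t6}} = {t1, t2, t4, t6}
A[recv U EX (AX (~recv -> ready))]: least fixpoint, start Z0 = Sat(EX (AX (~recv -> ready))) = {t1, t2, t4, t6}, add states in Sat(recv) with every successor in Z. Z1 = {t0, t1, t2, t4, t6}; fixed.
Sat(A[recv U EX (AX (~recv -> ready))]) = {t0, t1, t2, t4, t6}
|Sat(A[recv U EX (AX (~recv -> ready))])| = |{t0, t1, t2, t4, t6}| = 5.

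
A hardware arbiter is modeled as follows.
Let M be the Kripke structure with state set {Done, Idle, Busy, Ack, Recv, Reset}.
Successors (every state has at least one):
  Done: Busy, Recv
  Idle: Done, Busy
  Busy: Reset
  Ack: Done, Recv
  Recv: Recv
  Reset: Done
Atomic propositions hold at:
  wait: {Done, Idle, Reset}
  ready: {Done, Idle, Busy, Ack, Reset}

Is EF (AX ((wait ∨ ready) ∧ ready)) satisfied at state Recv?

No

Sat(wait ∨ ready) = {Done, Idle, Busy, Ack, Reset}
Sat((wait ∨ ready) ∧ ready) = {Done, Idle, Busy, Ack, Reset}
Sat(AX ((wait ∨ ready) ∧ ready)) = {s : every successor in {Done, Idle, Busy, Ack, Reset}} = {Idle, Busy, Reset}
EF (AX ((wait ∨ ready) ∧ ready)): least fixpoint, start Z0 = {Idle, Busy, Reset}, add states with some successor in Z. Z1 = {Done, Idle, Busy, Reset}; Z2 = {Done, Idle, Busy, Ack, Reset}; fixed.
Sat(EF (AX ((wait ∨ ready) ∧ ready))) = {Done, Idle, Busy, Ack, Reset}
Recv ∉ Sat(EF (AX ((wait ∨ ready) ∧ ready))) = {Done, Idle, Busy, Ack, Reset}, so the formula does not hold at Recv.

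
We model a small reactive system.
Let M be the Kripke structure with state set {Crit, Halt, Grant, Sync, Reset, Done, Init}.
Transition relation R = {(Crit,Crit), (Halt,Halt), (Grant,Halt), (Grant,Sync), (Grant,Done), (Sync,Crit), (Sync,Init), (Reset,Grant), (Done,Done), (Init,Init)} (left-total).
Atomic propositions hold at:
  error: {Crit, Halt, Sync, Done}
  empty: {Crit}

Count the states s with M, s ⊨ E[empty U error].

4

E[empty U error]: least fixpoint, start Z0 = Sat(error) = {Crit, Halt, Sync, Done}, add states in Sat(empty) with some successor in Z. Already a fixed point.
Sat(E[empty U error]) = {Crit, Halt, Sync, Done}
|Sat(E[empty U error])| = |{Crit, Halt, Sync, Done}| = 4.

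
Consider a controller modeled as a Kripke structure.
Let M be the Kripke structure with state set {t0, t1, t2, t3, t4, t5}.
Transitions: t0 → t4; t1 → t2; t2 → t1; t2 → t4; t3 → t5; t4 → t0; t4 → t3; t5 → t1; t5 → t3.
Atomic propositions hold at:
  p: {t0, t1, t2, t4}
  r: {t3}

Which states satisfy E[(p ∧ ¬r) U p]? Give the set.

Sat(¬r) = {t0, t1, t2, t4, t5}
Sat(p ∧ ¬r) = {t0, t1, t2, t4}
E[(p ∧ ¬r) U p]: least fixpoint, start Z0 = Sat(p) = {t0, t1, t2, t4}, add states in Sat(p ∧ ¬r) with some successor in Z. Already a fixed point.
Sat(E[(p ∧ ¬r) U p]) = {t0, t1, t2, t4}

{t0, t1, t2, t4}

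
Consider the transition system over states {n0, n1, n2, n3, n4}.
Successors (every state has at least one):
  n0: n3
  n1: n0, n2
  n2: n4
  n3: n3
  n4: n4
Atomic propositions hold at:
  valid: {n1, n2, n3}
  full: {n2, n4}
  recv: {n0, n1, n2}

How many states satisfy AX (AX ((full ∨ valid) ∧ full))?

2

Sat(full ∨ valid) = {n1, n2, n3, n4}
Sat((full ∨ valid) ∧ full) = {n2, n4}
Sat(AX ((full ∨ valid) ∧ full)) = {s : every successor in {n2, n4}} = {n2, n4}
Sat(AX (AX ((full ∨ valid) ∧ full))) = {s : every successor in {n2, n4}} = {n2, n4}
|Sat(AX (AX ((full ∨ valid) ∧ full)))| = |{n2, n4}| = 2.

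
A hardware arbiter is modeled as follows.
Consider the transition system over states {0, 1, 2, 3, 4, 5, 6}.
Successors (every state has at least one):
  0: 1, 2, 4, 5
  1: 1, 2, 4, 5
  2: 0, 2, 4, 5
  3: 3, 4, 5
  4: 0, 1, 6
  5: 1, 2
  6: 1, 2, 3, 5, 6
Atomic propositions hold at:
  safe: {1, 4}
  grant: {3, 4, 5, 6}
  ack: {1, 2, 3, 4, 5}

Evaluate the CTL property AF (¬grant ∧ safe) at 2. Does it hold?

Sat(¬grant) = {0, 1, 2}
Sat(¬grant ∧ safe) = {1}
AF (¬grant ∧ safe): least fixpoint, start Z0 = {1}, add states with every successor in Z. Already a fixed point.
Sat(AF (¬grant ∧ safe)) = {1}
2 ∉ Sat(AF (¬grant ∧ safe)) = {1}, so the formula does not hold at 2.

No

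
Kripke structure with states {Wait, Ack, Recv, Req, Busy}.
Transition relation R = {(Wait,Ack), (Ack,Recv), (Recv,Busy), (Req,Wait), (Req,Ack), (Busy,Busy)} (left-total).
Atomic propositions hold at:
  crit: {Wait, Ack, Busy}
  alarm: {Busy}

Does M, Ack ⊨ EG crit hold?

No

EG crit: greatest fixpoint, start Z0 = {Wait, Ack, Busy}, keep only states in Sat with some successor in Z. Z1 = {Wait, Busy}; Z2 = {Busy}; fixed.
Sat(EG crit) = {Busy}
Ack ∉ Sat(EG crit) = {Busy}, so the formula does not hold at Ack.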